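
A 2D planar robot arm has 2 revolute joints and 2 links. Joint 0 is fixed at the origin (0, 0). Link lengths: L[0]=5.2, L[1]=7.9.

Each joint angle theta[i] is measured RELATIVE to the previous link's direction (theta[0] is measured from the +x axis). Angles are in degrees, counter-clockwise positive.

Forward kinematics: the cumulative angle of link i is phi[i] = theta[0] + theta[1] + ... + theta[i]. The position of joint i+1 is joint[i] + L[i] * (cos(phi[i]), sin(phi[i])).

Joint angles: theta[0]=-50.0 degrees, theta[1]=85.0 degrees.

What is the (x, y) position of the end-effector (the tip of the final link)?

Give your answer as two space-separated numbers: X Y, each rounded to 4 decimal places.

joint[0] = (0.0000, 0.0000)  (base)
link 0: phi[0] = -50 = -50 deg
  cos(-50 deg) = 0.6428, sin(-50 deg) = -0.7660
  joint[1] = (0.0000, 0.0000) + 5.2 * (0.6428, -0.7660) = (0.0000 + 3.3425, 0.0000 + -3.9834) = (3.3425, -3.9834)
link 1: phi[1] = -50 + 85 = 35 deg
  cos(35 deg) = 0.8192, sin(35 deg) = 0.5736
  joint[2] = (3.3425, -3.9834) + 7.9 * (0.8192, 0.5736) = (3.3425 + 6.4713, -3.9834 + 4.5313) = (9.8138, 0.5478)
End effector: (9.8138, 0.5478)

Answer: 9.8138 0.5478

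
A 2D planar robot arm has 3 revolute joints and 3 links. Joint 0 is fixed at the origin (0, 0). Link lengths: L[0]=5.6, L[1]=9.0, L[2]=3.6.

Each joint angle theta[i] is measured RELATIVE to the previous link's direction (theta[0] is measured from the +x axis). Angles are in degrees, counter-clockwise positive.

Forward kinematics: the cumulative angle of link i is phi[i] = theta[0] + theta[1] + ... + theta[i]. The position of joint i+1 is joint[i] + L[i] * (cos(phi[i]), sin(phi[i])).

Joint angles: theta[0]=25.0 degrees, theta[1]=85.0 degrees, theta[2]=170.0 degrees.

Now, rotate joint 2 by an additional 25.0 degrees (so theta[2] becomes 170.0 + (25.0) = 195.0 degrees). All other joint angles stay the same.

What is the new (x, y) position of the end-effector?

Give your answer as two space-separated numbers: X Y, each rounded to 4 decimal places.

Answer: 4.0620 7.8749

Derivation:
joint[0] = (0.0000, 0.0000)  (base)
link 0: phi[0] = 25 = 25 deg
  cos(25 deg) = 0.9063, sin(25 deg) = 0.4226
  joint[1] = (0.0000, 0.0000) + 5.6 * (0.9063, 0.4226) = (0.0000 + 5.0753, 0.0000 + 2.3667) = (5.0753, 2.3667)
link 1: phi[1] = 25 + 85 = 110 deg
  cos(110 deg) = -0.3420, sin(110 deg) = 0.9397
  joint[2] = (5.0753, 2.3667) + 9 * (-0.3420, 0.9397) = (5.0753 + -3.0782, 2.3667 + 8.4572) = (1.9971, 10.8239)
link 2: phi[2] = 25 + 85 + 195 = 305 deg
  cos(305 deg) = 0.5736, sin(305 deg) = -0.8192
  joint[3] = (1.9971, 10.8239) + 3.6 * (0.5736, -0.8192) = (1.9971 + 2.0649, 10.8239 + -2.9489) = (4.0620, 7.8749)
End effector: (4.0620, 7.8749)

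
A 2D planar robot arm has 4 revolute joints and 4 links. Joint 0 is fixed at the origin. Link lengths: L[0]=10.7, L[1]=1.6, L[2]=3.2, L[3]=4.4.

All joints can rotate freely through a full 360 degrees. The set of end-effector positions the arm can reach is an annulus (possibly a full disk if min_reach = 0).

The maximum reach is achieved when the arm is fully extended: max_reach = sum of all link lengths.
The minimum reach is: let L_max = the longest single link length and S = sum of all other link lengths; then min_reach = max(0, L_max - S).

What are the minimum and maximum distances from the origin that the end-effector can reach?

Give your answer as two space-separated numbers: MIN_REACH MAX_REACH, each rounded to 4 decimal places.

Link lengths: [10.7, 1.6, 3.2, 4.4]
max_reach = 10.7 + 1.6 + 3.2 + 4.4 = 19.9
L_max = max([10.7, 1.6, 3.2, 4.4]) = 10.7
S (sum of others) = 19.9 - 10.7 = 9.2
min_reach = max(0, 10.7 - 9.2) = max(0, 1.5) = 1.5

Answer: 1.5000 19.9000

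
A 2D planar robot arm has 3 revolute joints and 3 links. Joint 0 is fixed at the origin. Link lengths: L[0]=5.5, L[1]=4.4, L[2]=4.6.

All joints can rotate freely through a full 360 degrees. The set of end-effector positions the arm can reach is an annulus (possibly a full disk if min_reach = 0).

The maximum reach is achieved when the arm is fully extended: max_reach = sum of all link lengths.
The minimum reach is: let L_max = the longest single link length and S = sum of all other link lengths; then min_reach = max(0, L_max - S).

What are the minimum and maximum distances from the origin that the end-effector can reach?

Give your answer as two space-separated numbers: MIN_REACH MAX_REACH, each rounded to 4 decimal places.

Answer: 0.0000 14.5000

Derivation:
Link lengths: [5.5, 4.4, 4.6]
max_reach = 5.5 + 4.4 + 4.6 = 14.5
L_max = max([5.5, 4.4, 4.6]) = 5.5
S (sum of others) = 14.5 - 5.5 = 9
min_reach = max(0, 5.5 - 9) = max(0, -3.5) = 0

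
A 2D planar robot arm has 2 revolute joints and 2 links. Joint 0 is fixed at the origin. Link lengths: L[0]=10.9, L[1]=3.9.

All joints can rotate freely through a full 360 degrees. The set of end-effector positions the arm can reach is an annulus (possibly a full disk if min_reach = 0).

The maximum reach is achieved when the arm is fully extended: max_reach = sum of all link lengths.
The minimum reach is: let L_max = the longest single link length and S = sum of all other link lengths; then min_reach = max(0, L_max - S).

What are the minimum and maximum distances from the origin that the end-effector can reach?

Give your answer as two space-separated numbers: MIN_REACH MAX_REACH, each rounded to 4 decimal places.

Answer: 7.0000 14.8000

Derivation:
Link lengths: [10.9, 3.9]
max_reach = 10.9 + 3.9 = 14.8
L_max = max([10.9, 3.9]) = 10.9
S (sum of others) = 14.8 - 10.9 = 3.9
min_reach = max(0, 10.9 - 3.9) = max(0, 7) = 7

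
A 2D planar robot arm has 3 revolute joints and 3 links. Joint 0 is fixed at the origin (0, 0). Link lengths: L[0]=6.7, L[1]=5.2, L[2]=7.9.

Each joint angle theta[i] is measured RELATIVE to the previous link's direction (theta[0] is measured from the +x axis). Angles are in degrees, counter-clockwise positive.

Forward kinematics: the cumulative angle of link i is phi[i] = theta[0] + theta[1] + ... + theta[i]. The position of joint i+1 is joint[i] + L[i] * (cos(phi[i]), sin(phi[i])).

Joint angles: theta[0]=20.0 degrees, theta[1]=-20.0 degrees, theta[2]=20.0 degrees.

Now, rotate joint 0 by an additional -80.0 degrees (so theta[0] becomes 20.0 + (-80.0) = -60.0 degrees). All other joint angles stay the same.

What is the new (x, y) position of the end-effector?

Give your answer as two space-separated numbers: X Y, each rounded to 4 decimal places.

Answer: 8.2030 -17.7650

Derivation:
joint[0] = (0.0000, 0.0000)  (base)
link 0: phi[0] = -60 = -60 deg
  cos(-60 deg) = 0.5000, sin(-60 deg) = -0.8660
  joint[1] = (0.0000, 0.0000) + 6.7 * (0.5000, -0.8660) = (0.0000 + 3.3500, 0.0000 + -5.8024) = (3.3500, -5.8024)
link 1: phi[1] = -60 + -20 = -80 deg
  cos(-80 deg) = 0.1736, sin(-80 deg) = -0.9848
  joint[2] = (3.3500, -5.8024) + 5.2 * (0.1736, -0.9848) = (3.3500 + 0.9030, -5.8024 + -5.1210) = (4.2530, -10.9234)
link 2: phi[2] = -60 + -20 + 20 = -60 deg
  cos(-60 deg) = 0.5000, sin(-60 deg) = -0.8660
  joint[3] = (4.2530, -10.9234) + 7.9 * (0.5000, -0.8660) = (4.2530 + 3.9500, -10.9234 + -6.8416) = (8.2030, -17.7650)
End effector: (8.2030, -17.7650)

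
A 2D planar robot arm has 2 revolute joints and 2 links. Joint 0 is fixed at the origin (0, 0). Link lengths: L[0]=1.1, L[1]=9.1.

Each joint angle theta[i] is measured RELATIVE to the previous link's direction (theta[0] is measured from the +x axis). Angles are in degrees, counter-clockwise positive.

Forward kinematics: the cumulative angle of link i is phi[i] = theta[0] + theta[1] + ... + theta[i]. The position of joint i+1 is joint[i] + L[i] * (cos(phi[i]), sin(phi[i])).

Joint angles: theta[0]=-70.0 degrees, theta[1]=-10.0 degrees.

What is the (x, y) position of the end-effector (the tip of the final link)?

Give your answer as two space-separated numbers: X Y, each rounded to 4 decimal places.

Answer: 1.9564 -9.9954

Derivation:
joint[0] = (0.0000, 0.0000)  (base)
link 0: phi[0] = -70 = -70 deg
  cos(-70 deg) = 0.3420, sin(-70 deg) = -0.9397
  joint[1] = (0.0000, 0.0000) + 1.1 * (0.3420, -0.9397) = (0.0000 + 0.3762, 0.0000 + -1.0337) = (0.3762, -1.0337)
link 1: phi[1] = -70 + -10 = -80 deg
  cos(-80 deg) = 0.1736, sin(-80 deg) = -0.9848
  joint[2] = (0.3762, -1.0337) + 9.1 * (0.1736, -0.9848) = (0.3762 + 1.5802, -1.0337 + -8.9618) = (1.9564, -9.9954)
End effector: (1.9564, -9.9954)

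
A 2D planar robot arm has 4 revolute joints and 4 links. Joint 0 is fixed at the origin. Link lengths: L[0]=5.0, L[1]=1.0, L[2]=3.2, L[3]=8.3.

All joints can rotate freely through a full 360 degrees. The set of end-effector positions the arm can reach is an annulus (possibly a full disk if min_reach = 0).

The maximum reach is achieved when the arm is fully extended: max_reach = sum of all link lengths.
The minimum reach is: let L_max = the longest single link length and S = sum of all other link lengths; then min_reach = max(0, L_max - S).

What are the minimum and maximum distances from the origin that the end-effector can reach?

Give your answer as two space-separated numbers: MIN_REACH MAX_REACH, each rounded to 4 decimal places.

Link lengths: [5.0, 1.0, 3.2, 8.3]
max_reach = 5 + 1 + 3.2 + 8.3 = 17.5
L_max = max([5.0, 1.0, 3.2, 8.3]) = 8.3
S (sum of others) = 17.5 - 8.3 = 9.2
min_reach = max(0, 8.3 - 9.2) = max(0, -0.9) = 0

Answer: 0.0000 17.5000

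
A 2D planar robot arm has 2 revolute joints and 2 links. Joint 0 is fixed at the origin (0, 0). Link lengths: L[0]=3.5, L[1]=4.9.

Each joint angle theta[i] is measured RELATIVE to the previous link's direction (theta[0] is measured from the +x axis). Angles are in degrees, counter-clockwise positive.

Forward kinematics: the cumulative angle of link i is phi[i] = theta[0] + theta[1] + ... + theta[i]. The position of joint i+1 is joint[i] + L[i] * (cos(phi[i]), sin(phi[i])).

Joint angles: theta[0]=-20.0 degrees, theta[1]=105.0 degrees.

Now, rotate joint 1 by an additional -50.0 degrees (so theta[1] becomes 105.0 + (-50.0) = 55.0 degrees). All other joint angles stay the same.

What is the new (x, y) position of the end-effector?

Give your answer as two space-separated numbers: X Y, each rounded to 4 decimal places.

Answer: 7.3028 1.6135

Derivation:
joint[0] = (0.0000, 0.0000)  (base)
link 0: phi[0] = -20 = -20 deg
  cos(-20 deg) = 0.9397, sin(-20 deg) = -0.3420
  joint[1] = (0.0000, 0.0000) + 3.5 * (0.9397, -0.3420) = (0.0000 + 3.2889, 0.0000 + -1.1971) = (3.2889, -1.1971)
link 1: phi[1] = -20 + 55 = 35 deg
  cos(35 deg) = 0.8192, sin(35 deg) = 0.5736
  joint[2] = (3.2889, -1.1971) + 4.9 * (0.8192, 0.5736) = (3.2889 + 4.0138, -1.1971 + 2.8105) = (7.3028, 1.6135)
End effector: (7.3028, 1.6135)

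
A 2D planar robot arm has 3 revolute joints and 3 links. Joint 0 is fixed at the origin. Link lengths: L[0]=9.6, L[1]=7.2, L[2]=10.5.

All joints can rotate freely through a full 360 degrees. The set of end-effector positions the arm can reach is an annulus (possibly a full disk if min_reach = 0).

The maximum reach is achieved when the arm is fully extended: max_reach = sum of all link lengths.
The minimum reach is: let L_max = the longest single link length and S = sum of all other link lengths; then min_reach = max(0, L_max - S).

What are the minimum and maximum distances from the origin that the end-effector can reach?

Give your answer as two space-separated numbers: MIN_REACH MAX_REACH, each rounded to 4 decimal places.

Answer: 0.0000 27.3000

Derivation:
Link lengths: [9.6, 7.2, 10.5]
max_reach = 9.6 + 7.2 + 10.5 = 27.3
L_max = max([9.6, 7.2, 10.5]) = 10.5
S (sum of others) = 27.3 - 10.5 = 16.8
min_reach = max(0, 10.5 - 16.8) = max(0, -6.3) = 0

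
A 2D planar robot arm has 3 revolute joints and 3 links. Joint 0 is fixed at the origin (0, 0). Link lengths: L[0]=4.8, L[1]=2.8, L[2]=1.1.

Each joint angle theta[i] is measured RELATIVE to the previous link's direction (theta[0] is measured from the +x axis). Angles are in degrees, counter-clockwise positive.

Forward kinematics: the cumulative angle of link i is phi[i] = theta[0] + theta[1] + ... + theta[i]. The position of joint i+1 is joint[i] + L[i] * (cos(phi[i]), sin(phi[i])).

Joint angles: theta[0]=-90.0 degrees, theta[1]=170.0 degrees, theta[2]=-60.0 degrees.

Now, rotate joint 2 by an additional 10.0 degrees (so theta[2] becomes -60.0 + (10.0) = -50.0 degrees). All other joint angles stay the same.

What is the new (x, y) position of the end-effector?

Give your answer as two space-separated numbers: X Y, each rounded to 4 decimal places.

joint[0] = (0.0000, 0.0000)  (base)
link 0: phi[0] = -90 = -90 deg
  cos(-90 deg) = 0.0000, sin(-90 deg) = -1.0000
  joint[1] = (0.0000, 0.0000) + 4.8 * (0.0000, -1.0000) = (0.0000 + 0.0000, 0.0000 + -4.8000) = (0.0000, -4.8000)
link 1: phi[1] = -90 + 170 = 80 deg
  cos(80 deg) = 0.1736, sin(80 deg) = 0.9848
  joint[2] = (0.0000, -4.8000) + 2.8 * (0.1736, 0.9848) = (0.0000 + 0.4862, -4.8000 + 2.7575) = (0.4862, -2.0425)
link 2: phi[2] = -90 + 170 + -50 = 30 deg
  cos(30 deg) = 0.8660, sin(30 deg) = 0.5000
  joint[3] = (0.4862, -2.0425) + 1.1 * (0.8660, 0.5000) = (0.4862 + 0.9526, -2.0425 + 0.5500) = (1.4388, -1.4925)
End effector: (1.4388, -1.4925)

Answer: 1.4388 -1.4925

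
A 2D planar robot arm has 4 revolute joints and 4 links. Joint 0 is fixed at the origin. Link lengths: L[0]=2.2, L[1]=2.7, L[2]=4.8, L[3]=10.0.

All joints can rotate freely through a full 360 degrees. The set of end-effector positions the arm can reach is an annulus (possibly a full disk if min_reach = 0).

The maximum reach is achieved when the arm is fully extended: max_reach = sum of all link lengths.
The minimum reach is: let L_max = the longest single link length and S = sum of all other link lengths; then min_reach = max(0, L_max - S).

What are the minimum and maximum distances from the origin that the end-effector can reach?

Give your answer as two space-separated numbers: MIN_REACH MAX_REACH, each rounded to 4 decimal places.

Answer: 0.3000 19.7000

Derivation:
Link lengths: [2.2, 2.7, 4.8, 10.0]
max_reach = 2.2 + 2.7 + 4.8 + 10 = 19.7
L_max = max([2.2, 2.7, 4.8, 10.0]) = 10
S (sum of others) = 19.7 - 10 = 9.7
min_reach = max(0, 10 - 9.7) = max(0, 0.3) = 0.3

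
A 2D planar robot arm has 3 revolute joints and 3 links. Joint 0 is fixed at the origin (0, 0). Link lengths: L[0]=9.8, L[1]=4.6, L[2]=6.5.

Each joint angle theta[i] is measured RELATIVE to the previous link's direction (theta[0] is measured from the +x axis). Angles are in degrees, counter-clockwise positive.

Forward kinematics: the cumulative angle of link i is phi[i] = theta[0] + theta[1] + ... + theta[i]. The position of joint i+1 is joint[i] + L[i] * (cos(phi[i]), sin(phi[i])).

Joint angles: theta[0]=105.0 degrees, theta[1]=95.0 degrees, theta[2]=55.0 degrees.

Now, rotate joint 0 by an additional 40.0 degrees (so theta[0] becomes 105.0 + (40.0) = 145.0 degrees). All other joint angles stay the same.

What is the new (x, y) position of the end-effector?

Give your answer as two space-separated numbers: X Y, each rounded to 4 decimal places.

Answer: -7.5807 -4.2537

Derivation:
joint[0] = (0.0000, 0.0000)  (base)
link 0: phi[0] = 145 = 145 deg
  cos(145 deg) = -0.8192, sin(145 deg) = 0.5736
  joint[1] = (0.0000, 0.0000) + 9.8 * (-0.8192, 0.5736) = (0.0000 + -8.0277, 0.0000 + 5.6210) = (-8.0277, 5.6210)
link 1: phi[1] = 145 + 95 = 240 deg
  cos(240 deg) = -0.5000, sin(240 deg) = -0.8660
  joint[2] = (-8.0277, 5.6210) + 4.6 * (-0.5000, -0.8660) = (-8.0277 + -2.3000, 5.6210 + -3.9837) = (-10.3277, 1.6373)
link 2: phi[2] = 145 + 95 + 55 = 295 deg
  cos(295 deg) = 0.4226, sin(295 deg) = -0.9063
  joint[3] = (-10.3277, 1.6373) + 6.5 * (0.4226, -0.9063) = (-10.3277 + 2.7470, 1.6373 + -5.8910) = (-7.5807, -4.2537)
End effector: (-7.5807, -4.2537)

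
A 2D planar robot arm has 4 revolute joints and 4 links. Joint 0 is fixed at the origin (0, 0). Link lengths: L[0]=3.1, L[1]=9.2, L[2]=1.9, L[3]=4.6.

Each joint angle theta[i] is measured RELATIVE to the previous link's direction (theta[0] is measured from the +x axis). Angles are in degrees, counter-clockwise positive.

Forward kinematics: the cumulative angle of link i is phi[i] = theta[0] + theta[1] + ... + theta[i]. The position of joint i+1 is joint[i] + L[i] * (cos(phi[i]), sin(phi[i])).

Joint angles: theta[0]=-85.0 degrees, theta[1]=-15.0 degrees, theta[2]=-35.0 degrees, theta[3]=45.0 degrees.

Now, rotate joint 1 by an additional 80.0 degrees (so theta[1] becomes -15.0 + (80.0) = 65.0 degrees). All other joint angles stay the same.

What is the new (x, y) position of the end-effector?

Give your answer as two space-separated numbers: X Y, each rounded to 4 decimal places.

Answer: 14.5353 -8.5900

Derivation:
joint[0] = (0.0000, 0.0000)  (base)
link 0: phi[0] = -85 = -85 deg
  cos(-85 deg) = 0.0872, sin(-85 deg) = -0.9962
  joint[1] = (0.0000, 0.0000) + 3.1 * (0.0872, -0.9962) = (0.0000 + 0.2702, 0.0000 + -3.0882) = (0.2702, -3.0882)
link 1: phi[1] = -85 + 65 = -20 deg
  cos(-20 deg) = 0.9397, sin(-20 deg) = -0.3420
  joint[2] = (0.2702, -3.0882) + 9.2 * (0.9397, -0.3420) = (0.2702 + 8.6452, -3.0882 + -3.1466) = (8.9154, -6.2348)
link 2: phi[2] = -85 + 65 + -35 = -55 deg
  cos(-55 deg) = 0.5736, sin(-55 deg) = -0.8192
  joint[3] = (8.9154, -6.2348) + 1.9 * (0.5736, -0.8192) = (8.9154 + 1.0898, -6.2348 + -1.5564) = (10.0052, -7.7912)
link 3: phi[3] = -85 + 65 + -35 + 45 = -10 deg
  cos(-10 deg) = 0.9848, sin(-10 deg) = -0.1736
  joint[4] = (10.0052, -7.7912) + 4.6 * (0.9848, -0.1736) = (10.0052 + 4.5301, -7.7912 + -0.7988) = (14.5353, -8.5900)
End effector: (14.5353, -8.5900)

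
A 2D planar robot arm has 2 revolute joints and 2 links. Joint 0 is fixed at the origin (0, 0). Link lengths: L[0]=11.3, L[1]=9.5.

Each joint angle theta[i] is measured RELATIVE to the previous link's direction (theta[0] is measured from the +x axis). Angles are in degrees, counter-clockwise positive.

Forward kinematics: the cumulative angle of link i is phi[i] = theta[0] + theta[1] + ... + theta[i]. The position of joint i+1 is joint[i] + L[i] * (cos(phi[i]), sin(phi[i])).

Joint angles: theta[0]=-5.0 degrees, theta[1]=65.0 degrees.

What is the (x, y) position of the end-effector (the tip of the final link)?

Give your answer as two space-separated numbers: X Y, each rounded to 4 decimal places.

joint[0] = (0.0000, 0.0000)  (base)
link 0: phi[0] = -5 = -5 deg
  cos(-5 deg) = 0.9962, sin(-5 deg) = -0.0872
  joint[1] = (0.0000, 0.0000) + 11.3 * (0.9962, -0.0872) = (0.0000 + 11.2570, 0.0000 + -0.9849) = (11.2570, -0.9849)
link 1: phi[1] = -5 + 65 = 60 deg
  cos(60 deg) = 0.5000, sin(60 deg) = 0.8660
  joint[2] = (11.2570, -0.9849) + 9.5 * (0.5000, 0.8660) = (11.2570 + 4.7500, -0.9849 + 8.2272) = (16.0070, 7.2424)
End effector: (16.0070, 7.2424)

Answer: 16.0070 7.2424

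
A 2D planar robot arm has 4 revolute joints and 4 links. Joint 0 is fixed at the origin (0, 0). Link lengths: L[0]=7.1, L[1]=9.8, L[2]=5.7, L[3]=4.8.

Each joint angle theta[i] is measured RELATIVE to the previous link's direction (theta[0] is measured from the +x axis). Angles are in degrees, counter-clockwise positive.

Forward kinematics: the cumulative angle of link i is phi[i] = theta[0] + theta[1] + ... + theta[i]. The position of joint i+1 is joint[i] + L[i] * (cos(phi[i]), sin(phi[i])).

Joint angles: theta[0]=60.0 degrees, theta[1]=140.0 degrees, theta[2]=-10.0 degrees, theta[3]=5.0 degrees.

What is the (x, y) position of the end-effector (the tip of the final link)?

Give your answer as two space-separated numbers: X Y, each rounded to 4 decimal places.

joint[0] = (0.0000, 0.0000)  (base)
link 0: phi[0] = 60 = 60 deg
  cos(60 deg) = 0.5000, sin(60 deg) = 0.8660
  joint[1] = (0.0000, 0.0000) + 7.1 * (0.5000, 0.8660) = (0.0000 + 3.5500, 0.0000 + 6.1488) = (3.5500, 6.1488)
link 1: phi[1] = 60 + 140 = 200 deg
  cos(200 deg) = -0.9397, sin(200 deg) = -0.3420
  joint[2] = (3.5500, 6.1488) + 9.8 * (-0.9397, -0.3420) = (3.5500 + -9.2090, 6.1488 + -3.3518) = (-5.6590, 2.7970)
link 2: phi[2] = 60 + 140 + -10 = 190 deg
  cos(190 deg) = -0.9848, sin(190 deg) = -0.1736
  joint[3] = (-5.6590, 2.7970) + 5.7 * (-0.9848, -0.1736) = (-5.6590 + -5.6134, 2.7970 + -0.9898) = (-11.2724, 1.8072)
link 3: phi[3] = 60 + 140 + -10 + 5 = 195 deg
  cos(195 deg) = -0.9659, sin(195 deg) = -0.2588
  joint[4] = (-11.2724, 1.8072) + 4.8 * (-0.9659, -0.2588) = (-11.2724 + -4.6364, 1.8072 + -1.2423) = (-15.9088, 0.5649)
End effector: (-15.9088, 0.5649)

Answer: -15.9088 0.5649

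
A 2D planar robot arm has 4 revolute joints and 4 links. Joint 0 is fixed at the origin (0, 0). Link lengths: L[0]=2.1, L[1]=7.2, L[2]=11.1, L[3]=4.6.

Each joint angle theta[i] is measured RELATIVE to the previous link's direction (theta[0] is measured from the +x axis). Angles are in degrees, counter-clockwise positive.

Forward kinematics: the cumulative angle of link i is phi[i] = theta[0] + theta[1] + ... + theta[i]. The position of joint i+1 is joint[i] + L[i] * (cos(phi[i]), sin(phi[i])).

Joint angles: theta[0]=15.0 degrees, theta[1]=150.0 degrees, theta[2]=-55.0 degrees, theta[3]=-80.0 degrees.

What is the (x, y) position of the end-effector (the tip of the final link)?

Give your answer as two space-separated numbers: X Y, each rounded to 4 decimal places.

Answer: -4.7389 15.1376

Derivation:
joint[0] = (0.0000, 0.0000)  (base)
link 0: phi[0] = 15 = 15 deg
  cos(15 deg) = 0.9659, sin(15 deg) = 0.2588
  joint[1] = (0.0000, 0.0000) + 2.1 * (0.9659, 0.2588) = (0.0000 + 2.0284, 0.0000 + 0.5435) = (2.0284, 0.5435)
link 1: phi[1] = 15 + 150 = 165 deg
  cos(165 deg) = -0.9659, sin(165 deg) = 0.2588
  joint[2] = (2.0284, 0.5435) + 7.2 * (-0.9659, 0.2588) = (2.0284 + -6.9547, 0.5435 + 1.8635) = (-4.9262, 2.4070)
link 2: phi[2] = 15 + 150 + -55 = 110 deg
  cos(110 deg) = -0.3420, sin(110 deg) = 0.9397
  joint[3] = (-4.9262, 2.4070) + 11.1 * (-0.3420, 0.9397) = (-4.9262 + -3.7964, 2.4070 + 10.4306) = (-8.7226, 12.8376)
link 3: phi[3] = 15 + 150 + -55 + -80 = 30 deg
  cos(30 deg) = 0.8660, sin(30 deg) = 0.5000
  joint[4] = (-8.7226, 12.8376) + 4.6 * (0.8660, 0.5000) = (-8.7226 + 3.9837, 12.8376 + 2.3000) = (-4.7389, 15.1376)
End effector: (-4.7389, 15.1376)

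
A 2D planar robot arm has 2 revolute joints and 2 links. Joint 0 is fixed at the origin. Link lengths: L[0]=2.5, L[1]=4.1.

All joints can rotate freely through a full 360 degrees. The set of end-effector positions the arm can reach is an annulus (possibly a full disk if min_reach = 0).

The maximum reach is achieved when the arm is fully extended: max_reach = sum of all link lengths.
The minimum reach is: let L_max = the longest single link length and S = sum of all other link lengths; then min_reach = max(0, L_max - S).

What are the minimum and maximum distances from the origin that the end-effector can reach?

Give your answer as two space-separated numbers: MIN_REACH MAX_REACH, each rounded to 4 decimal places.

Link lengths: [2.5, 4.1]
max_reach = 2.5 + 4.1 = 6.6
L_max = max([2.5, 4.1]) = 4.1
S (sum of others) = 6.6 - 4.1 = 2.5
min_reach = max(0, 4.1 - 2.5) = max(0, 1.6) = 1.6

Answer: 1.6000 6.6000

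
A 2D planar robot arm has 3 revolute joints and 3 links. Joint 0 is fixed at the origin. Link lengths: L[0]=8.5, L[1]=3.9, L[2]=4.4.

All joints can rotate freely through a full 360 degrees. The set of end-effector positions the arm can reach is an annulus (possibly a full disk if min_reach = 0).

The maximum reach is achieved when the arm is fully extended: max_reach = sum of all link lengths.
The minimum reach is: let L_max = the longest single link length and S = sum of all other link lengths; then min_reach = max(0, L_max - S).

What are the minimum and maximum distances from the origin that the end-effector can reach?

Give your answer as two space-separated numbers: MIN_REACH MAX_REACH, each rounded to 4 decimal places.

Link lengths: [8.5, 3.9, 4.4]
max_reach = 8.5 + 3.9 + 4.4 = 16.8
L_max = max([8.5, 3.9, 4.4]) = 8.5
S (sum of others) = 16.8 - 8.5 = 8.3
min_reach = max(0, 8.5 - 8.3) = max(0, 0.2) = 0.2

Answer: 0.2000 16.8000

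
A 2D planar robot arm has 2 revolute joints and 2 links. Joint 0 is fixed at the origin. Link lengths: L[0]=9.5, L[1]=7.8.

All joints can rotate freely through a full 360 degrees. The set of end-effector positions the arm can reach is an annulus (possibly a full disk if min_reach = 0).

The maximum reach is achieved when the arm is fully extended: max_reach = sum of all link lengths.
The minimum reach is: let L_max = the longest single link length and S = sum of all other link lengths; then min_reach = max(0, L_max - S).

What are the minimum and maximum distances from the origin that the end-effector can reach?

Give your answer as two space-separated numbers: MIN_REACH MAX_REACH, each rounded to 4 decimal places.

Link lengths: [9.5, 7.8]
max_reach = 9.5 + 7.8 = 17.3
L_max = max([9.5, 7.8]) = 9.5
S (sum of others) = 17.3 - 9.5 = 7.8
min_reach = max(0, 9.5 - 7.8) = max(0, 1.7) = 1.7

Answer: 1.7000 17.3000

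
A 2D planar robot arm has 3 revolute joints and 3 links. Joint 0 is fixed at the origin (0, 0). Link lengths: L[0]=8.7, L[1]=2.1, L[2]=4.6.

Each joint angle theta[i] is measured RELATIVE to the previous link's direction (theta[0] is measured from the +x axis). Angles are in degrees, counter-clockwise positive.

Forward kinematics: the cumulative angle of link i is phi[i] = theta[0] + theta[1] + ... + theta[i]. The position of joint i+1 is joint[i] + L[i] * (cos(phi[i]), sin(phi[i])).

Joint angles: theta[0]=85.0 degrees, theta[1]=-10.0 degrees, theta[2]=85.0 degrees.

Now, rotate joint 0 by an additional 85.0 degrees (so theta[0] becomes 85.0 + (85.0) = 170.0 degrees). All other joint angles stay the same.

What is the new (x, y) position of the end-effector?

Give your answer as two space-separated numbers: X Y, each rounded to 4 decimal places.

Answer: -12.4852 -1.9400

Derivation:
joint[0] = (0.0000, 0.0000)  (base)
link 0: phi[0] = 170 = 170 deg
  cos(170 deg) = -0.9848, sin(170 deg) = 0.1736
  joint[1] = (0.0000, 0.0000) + 8.7 * (-0.9848, 0.1736) = (0.0000 + -8.5678, 0.0000 + 1.5107) = (-8.5678, 1.5107)
link 1: phi[1] = 170 + -10 = 160 deg
  cos(160 deg) = -0.9397, sin(160 deg) = 0.3420
  joint[2] = (-8.5678, 1.5107) + 2.1 * (-0.9397, 0.3420) = (-8.5678 + -1.9734, 1.5107 + 0.7182) = (-10.5412, 2.2290)
link 2: phi[2] = 170 + -10 + 85 = 245 deg
  cos(245 deg) = -0.4226, sin(245 deg) = -0.9063
  joint[3] = (-10.5412, 2.2290) + 4.6 * (-0.4226, -0.9063) = (-10.5412 + -1.9440, 2.2290 + -4.1690) = (-12.4852, -1.9400)
End effector: (-12.4852, -1.9400)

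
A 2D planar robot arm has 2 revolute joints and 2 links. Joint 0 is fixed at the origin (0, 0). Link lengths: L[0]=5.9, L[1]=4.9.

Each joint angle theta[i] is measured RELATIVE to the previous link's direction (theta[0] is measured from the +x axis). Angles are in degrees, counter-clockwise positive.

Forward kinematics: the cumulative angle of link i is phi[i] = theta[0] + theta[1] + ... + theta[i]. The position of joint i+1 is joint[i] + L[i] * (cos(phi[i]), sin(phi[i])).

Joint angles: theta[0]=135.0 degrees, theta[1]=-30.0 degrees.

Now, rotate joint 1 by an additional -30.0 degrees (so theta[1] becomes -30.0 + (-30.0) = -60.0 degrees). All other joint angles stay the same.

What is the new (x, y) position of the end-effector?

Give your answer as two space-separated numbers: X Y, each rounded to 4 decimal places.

joint[0] = (0.0000, 0.0000)  (base)
link 0: phi[0] = 135 = 135 deg
  cos(135 deg) = -0.7071, sin(135 deg) = 0.7071
  joint[1] = (0.0000, 0.0000) + 5.9 * (-0.7071, 0.7071) = (0.0000 + -4.1719, 0.0000 + 4.1719) = (-4.1719, 4.1719)
link 1: phi[1] = 135 + -60 = 75 deg
  cos(75 deg) = 0.2588, sin(75 deg) = 0.9659
  joint[2] = (-4.1719, 4.1719) + 4.9 * (0.2588, 0.9659) = (-4.1719 + 1.2682, 4.1719 + 4.7330) = (-2.9037, 8.9050)
End effector: (-2.9037, 8.9050)

Answer: -2.9037 8.9050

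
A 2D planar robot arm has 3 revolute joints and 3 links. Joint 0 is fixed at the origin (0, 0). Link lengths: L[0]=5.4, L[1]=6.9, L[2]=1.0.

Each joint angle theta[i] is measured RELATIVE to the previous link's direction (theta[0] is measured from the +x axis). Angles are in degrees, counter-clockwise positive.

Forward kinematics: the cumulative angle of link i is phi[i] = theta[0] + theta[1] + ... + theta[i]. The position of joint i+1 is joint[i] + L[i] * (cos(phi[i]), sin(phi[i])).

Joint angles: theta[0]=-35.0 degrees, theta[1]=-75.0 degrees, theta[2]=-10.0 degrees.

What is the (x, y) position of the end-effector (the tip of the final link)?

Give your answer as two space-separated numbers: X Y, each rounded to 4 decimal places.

joint[0] = (0.0000, 0.0000)  (base)
link 0: phi[0] = -35 = -35 deg
  cos(-35 deg) = 0.8192, sin(-35 deg) = -0.5736
  joint[1] = (0.0000, 0.0000) + 5.4 * (0.8192, -0.5736) = (0.0000 + 4.4234, 0.0000 + -3.0973) = (4.4234, -3.0973)
link 1: phi[1] = -35 + -75 = -110 deg
  cos(-110 deg) = -0.3420, sin(-110 deg) = -0.9397
  joint[2] = (4.4234, -3.0973) + 6.9 * (-0.3420, -0.9397) = (4.4234 + -2.3599, -3.0973 + -6.4839) = (2.0635, -9.5812)
link 2: phi[2] = -35 + -75 + -10 = -120 deg
  cos(-120 deg) = -0.5000, sin(-120 deg) = -0.8660
  joint[3] = (2.0635, -9.5812) + 1 * (-0.5000, -0.8660) = (2.0635 + -0.5000, -9.5812 + -0.8660) = (1.5635, -10.4472)
End effector: (1.5635, -10.4472)

Answer: 1.5635 -10.4472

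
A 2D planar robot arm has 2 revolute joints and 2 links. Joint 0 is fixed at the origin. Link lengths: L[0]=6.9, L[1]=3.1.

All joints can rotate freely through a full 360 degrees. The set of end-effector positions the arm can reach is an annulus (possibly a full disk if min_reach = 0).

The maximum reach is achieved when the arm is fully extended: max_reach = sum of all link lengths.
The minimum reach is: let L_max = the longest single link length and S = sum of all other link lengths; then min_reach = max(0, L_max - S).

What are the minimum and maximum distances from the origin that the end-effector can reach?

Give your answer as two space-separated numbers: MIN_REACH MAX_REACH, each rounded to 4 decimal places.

Link lengths: [6.9, 3.1]
max_reach = 6.9 + 3.1 = 10
L_max = max([6.9, 3.1]) = 6.9
S (sum of others) = 10 - 6.9 = 3.1
min_reach = max(0, 6.9 - 3.1) = max(0, 3.8) = 3.8

Answer: 3.8000 10.0000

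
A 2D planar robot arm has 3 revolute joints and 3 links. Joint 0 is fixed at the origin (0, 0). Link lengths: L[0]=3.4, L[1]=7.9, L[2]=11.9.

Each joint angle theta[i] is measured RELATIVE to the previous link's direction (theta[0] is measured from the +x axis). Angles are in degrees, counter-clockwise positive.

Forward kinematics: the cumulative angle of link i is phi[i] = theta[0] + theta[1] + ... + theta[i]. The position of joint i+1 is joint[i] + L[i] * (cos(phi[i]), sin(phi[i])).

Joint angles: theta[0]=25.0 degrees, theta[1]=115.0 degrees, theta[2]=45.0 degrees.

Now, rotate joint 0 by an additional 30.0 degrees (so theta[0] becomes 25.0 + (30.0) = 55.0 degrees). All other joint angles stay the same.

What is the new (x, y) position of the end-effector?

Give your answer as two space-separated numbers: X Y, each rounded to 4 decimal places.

Answer: -15.5777 -2.6686

Derivation:
joint[0] = (0.0000, 0.0000)  (base)
link 0: phi[0] = 55 = 55 deg
  cos(55 deg) = 0.5736, sin(55 deg) = 0.8192
  joint[1] = (0.0000, 0.0000) + 3.4 * (0.5736, 0.8192) = (0.0000 + 1.9502, 0.0000 + 2.7851) = (1.9502, 2.7851)
link 1: phi[1] = 55 + 115 = 170 deg
  cos(170 deg) = -0.9848, sin(170 deg) = 0.1736
  joint[2] = (1.9502, 2.7851) + 7.9 * (-0.9848, 0.1736) = (1.9502 + -7.7800, 2.7851 + 1.3718) = (-5.8298, 4.1569)
link 2: phi[2] = 55 + 115 + 45 = 215 deg
  cos(215 deg) = -0.8192, sin(215 deg) = -0.5736
  joint[3] = (-5.8298, 4.1569) + 11.9 * (-0.8192, -0.5736) = (-5.8298 + -9.7479, 4.1569 + -6.8256) = (-15.5777, -2.6686)
End effector: (-15.5777, -2.6686)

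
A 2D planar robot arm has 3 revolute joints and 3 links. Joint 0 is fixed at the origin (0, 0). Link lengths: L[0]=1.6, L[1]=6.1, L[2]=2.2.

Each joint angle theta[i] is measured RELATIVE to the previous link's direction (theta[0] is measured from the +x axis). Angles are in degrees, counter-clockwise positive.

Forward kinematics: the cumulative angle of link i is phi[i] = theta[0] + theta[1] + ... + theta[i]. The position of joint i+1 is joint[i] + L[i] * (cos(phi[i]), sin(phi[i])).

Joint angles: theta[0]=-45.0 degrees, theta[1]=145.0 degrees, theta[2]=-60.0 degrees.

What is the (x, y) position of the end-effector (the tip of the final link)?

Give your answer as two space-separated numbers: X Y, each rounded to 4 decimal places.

joint[0] = (0.0000, 0.0000)  (base)
link 0: phi[0] = -45 = -45 deg
  cos(-45 deg) = 0.7071, sin(-45 deg) = -0.7071
  joint[1] = (0.0000, 0.0000) + 1.6 * (0.7071, -0.7071) = (0.0000 + 1.1314, 0.0000 + -1.1314) = (1.1314, -1.1314)
link 1: phi[1] = -45 + 145 = 100 deg
  cos(100 deg) = -0.1736, sin(100 deg) = 0.9848
  joint[2] = (1.1314, -1.1314) + 6.1 * (-0.1736, 0.9848) = (1.1314 + -1.0593, -1.1314 + 6.0073) = (0.0721, 4.8760)
link 2: phi[2] = -45 + 145 + -60 = 40 deg
  cos(40 deg) = 0.7660, sin(40 deg) = 0.6428
  joint[3] = (0.0721, 4.8760) + 2.2 * (0.7660, 0.6428) = (0.0721 + 1.6853, 4.8760 + 1.4141) = (1.7574, 6.2901)
End effector: (1.7574, 6.2901)

Answer: 1.7574 6.2901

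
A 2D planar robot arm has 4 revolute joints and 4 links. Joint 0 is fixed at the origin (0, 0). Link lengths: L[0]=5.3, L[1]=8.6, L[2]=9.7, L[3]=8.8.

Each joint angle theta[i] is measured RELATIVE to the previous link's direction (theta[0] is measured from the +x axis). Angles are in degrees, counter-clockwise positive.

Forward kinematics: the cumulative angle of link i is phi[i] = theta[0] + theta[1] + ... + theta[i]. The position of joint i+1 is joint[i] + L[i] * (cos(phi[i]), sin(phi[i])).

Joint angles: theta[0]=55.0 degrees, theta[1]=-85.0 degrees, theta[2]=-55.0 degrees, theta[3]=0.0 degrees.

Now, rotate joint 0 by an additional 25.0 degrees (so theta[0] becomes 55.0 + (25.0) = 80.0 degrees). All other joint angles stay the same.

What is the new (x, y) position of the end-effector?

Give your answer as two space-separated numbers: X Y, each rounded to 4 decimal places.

Answer: 18.7376 -11.5515

Derivation:
joint[0] = (0.0000, 0.0000)  (base)
link 0: phi[0] = 80 = 80 deg
  cos(80 deg) = 0.1736, sin(80 deg) = 0.9848
  joint[1] = (0.0000, 0.0000) + 5.3 * (0.1736, 0.9848) = (0.0000 + 0.9203, 0.0000 + 5.2195) = (0.9203, 5.2195)
link 1: phi[1] = 80 + -85 = -5 deg
  cos(-5 deg) = 0.9962, sin(-5 deg) = -0.0872
  joint[2] = (0.9203, 5.2195) + 8.6 * (0.9962, -0.0872) = (0.9203 + 8.5673, 5.2195 + -0.7495) = (9.4876, 4.4699)
link 2: phi[2] = 80 + -85 + -55 = -60 deg
  cos(-60 deg) = 0.5000, sin(-60 deg) = -0.8660
  joint[3] = (9.4876, 4.4699) + 9.7 * (0.5000, -0.8660) = (9.4876 + 4.8500, 4.4699 + -8.4004) = (14.3376, -3.9305)
link 3: phi[3] = 80 + -85 + -55 + 0 = -60 deg
  cos(-60 deg) = 0.5000, sin(-60 deg) = -0.8660
  joint[4] = (14.3376, -3.9305) + 8.8 * (0.5000, -0.8660) = (14.3376 + 4.4000, -3.9305 + -7.6210) = (18.7376, -11.5515)
End effector: (18.7376, -11.5515)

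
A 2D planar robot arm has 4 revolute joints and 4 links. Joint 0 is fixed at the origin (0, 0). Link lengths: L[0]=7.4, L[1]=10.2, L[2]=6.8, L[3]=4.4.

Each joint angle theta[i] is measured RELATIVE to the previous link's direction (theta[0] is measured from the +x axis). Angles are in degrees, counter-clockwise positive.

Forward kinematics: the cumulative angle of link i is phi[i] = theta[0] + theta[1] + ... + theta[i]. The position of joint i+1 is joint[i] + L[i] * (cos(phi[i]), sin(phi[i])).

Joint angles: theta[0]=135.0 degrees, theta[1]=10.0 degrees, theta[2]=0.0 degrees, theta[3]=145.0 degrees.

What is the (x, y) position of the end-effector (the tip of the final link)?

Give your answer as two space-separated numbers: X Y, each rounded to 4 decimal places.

joint[0] = (0.0000, 0.0000)  (base)
link 0: phi[0] = 135 = 135 deg
  cos(135 deg) = -0.7071, sin(135 deg) = 0.7071
  joint[1] = (0.0000, 0.0000) + 7.4 * (-0.7071, 0.7071) = (0.0000 + -5.2326, 0.0000 + 5.2326) = (-5.2326, 5.2326)
link 1: phi[1] = 135 + 10 = 145 deg
  cos(145 deg) = -0.8192, sin(145 deg) = 0.5736
  joint[2] = (-5.2326, 5.2326) + 10.2 * (-0.8192, 0.5736) = (-5.2326 + -8.3554, 5.2326 + 5.8505) = (-13.5879, 11.0831)
link 2: phi[2] = 135 + 10 + 0 = 145 deg
  cos(145 deg) = -0.8192, sin(145 deg) = 0.5736
  joint[3] = (-13.5879, 11.0831) + 6.8 * (-0.8192, 0.5736) = (-13.5879 + -5.5702, 11.0831 + 3.9003) = (-19.1582, 14.9834)
link 3: phi[3] = 135 + 10 + 0 + 145 = 290 deg
  cos(290 deg) = 0.3420, sin(290 deg) = -0.9397
  joint[4] = (-19.1582, 14.9834) + 4.4 * (0.3420, -0.9397) = (-19.1582 + 1.5049, 14.9834 + -4.1346) = (-17.6533, 10.8487)
End effector: (-17.6533, 10.8487)

Answer: -17.6533 10.8487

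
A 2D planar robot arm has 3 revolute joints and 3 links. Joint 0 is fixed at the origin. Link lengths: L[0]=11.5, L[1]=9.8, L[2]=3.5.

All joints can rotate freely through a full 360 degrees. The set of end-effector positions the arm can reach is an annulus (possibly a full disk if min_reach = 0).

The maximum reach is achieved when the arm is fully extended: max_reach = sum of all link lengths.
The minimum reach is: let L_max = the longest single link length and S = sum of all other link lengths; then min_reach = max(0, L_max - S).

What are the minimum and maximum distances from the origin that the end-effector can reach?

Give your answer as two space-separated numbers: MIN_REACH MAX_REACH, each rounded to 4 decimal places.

Answer: 0.0000 24.8000

Derivation:
Link lengths: [11.5, 9.8, 3.5]
max_reach = 11.5 + 9.8 + 3.5 = 24.8
L_max = max([11.5, 9.8, 3.5]) = 11.5
S (sum of others) = 24.8 - 11.5 = 13.3
min_reach = max(0, 11.5 - 13.3) = max(0, -1.8) = 0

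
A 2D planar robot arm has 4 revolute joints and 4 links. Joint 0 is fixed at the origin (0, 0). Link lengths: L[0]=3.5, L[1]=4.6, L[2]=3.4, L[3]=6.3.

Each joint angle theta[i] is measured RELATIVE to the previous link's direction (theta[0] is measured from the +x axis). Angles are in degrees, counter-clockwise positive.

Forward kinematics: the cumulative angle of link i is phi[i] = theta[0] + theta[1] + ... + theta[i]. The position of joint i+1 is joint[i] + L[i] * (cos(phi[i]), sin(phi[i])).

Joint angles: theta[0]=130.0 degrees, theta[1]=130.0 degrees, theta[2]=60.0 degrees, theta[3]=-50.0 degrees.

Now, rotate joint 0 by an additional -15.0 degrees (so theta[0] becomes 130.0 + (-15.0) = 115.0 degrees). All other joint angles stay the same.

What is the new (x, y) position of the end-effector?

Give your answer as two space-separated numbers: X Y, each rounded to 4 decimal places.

joint[0] = (0.0000, 0.0000)  (base)
link 0: phi[0] = 115 = 115 deg
  cos(115 deg) = -0.4226, sin(115 deg) = 0.9063
  joint[1] = (0.0000, 0.0000) + 3.5 * (-0.4226, 0.9063) = (0.0000 + -1.4792, 0.0000 + 3.1721) = (-1.4792, 3.1721)
link 1: phi[1] = 115 + 130 = 245 deg
  cos(245 deg) = -0.4226, sin(245 deg) = -0.9063
  joint[2] = (-1.4792, 3.1721) + 4.6 * (-0.4226, -0.9063) = (-1.4792 + -1.9440, 3.1721 + -4.1690) = (-3.4232, -0.9969)
link 2: phi[2] = 115 + 130 + 60 = 305 deg
  cos(305 deg) = 0.5736, sin(305 deg) = -0.8192
  joint[3] = (-3.4232, -0.9969) + 3.4 * (0.5736, -0.8192) = (-3.4232 + 1.9502, -0.9969 + -2.7851) = (-1.4730, -3.7821)
link 3: phi[3] = 115 + 130 + 60 + -50 = 255 deg
  cos(255 deg) = -0.2588, sin(255 deg) = -0.9659
  joint[4] = (-1.4730, -3.7821) + 6.3 * (-0.2588, -0.9659) = (-1.4730 + -1.6306, -3.7821 + -6.0853) = (-3.1036, -9.8674)
End effector: (-3.1036, -9.8674)

Answer: -3.1036 -9.8674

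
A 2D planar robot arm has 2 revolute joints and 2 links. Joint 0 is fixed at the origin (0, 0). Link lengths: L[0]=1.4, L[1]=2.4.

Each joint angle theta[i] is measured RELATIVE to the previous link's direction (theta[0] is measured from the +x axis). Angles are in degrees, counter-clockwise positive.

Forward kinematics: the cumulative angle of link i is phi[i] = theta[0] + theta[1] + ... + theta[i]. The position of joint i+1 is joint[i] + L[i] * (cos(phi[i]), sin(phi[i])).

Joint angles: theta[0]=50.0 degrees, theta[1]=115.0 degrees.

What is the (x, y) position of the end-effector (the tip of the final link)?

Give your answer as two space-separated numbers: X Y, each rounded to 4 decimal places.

joint[0] = (0.0000, 0.0000)  (base)
link 0: phi[0] = 50 = 50 deg
  cos(50 deg) = 0.6428, sin(50 deg) = 0.7660
  joint[1] = (0.0000, 0.0000) + 1.4 * (0.6428, 0.7660) = (0.0000 + 0.8999, 0.0000 + 1.0725) = (0.8999, 1.0725)
link 1: phi[1] = 50 + 115 = 165 deg
  cos(165 deg) = -0.9659, sin(165 deg) = 0.2588
  joint[2] = (0.8999, 1.0725) + 2.4 * (-0.9659, 0.2588) = (0.8999 + -2.3182, 1.0725 + 0.6212) = (-1.4183, 1.6936)
End effector: (-1.4183, 1.6936)

Answer: -1.4183 1.6936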